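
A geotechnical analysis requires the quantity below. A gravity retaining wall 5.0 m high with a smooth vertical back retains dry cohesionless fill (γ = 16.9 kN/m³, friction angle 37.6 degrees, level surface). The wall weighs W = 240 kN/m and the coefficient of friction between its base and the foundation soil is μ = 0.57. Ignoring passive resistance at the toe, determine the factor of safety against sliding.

K_a = tan²(45° − 37.6°/2) = 0.2421.
P_a = ½K_aγH² = 0.5×0.2421×16.9×5.0² = 51.15 kN/m, acting at H/3 = 1.667 m above the base.
FS_sliding = μW / P_a = 0.57×240 / 51.15 = 2.675.

2.67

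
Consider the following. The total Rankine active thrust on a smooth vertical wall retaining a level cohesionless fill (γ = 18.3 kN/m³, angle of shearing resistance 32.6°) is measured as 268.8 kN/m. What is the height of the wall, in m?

9.90 m

K_a = 0.2997. P_a = ½ K_a γ H² ⇒ H = √(2P_a/(K_a γ)).
H = √(2×268.8/(0.2997×18.3)) = 9.900 m.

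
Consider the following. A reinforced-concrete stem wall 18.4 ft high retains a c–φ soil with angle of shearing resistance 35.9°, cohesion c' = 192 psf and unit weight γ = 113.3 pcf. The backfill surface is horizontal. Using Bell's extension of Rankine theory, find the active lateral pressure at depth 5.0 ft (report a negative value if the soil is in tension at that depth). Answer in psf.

K_a = (1 − sin φ)/(1 + sin φ) = 0.2607.
σ_a = K_a γ z − 2c√K_a = 0.2607×113.3×5.0 − 2×192×0.5106 = -48.37 psf.

-48.4 psf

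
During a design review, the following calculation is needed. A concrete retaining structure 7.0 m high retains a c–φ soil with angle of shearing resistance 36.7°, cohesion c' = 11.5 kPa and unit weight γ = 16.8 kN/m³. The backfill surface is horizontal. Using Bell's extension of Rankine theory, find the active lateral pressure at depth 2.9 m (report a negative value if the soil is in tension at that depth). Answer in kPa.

0.728 kPa

K_a = (1 − sin φ)/(1 + sin φ) = 0.2519.
σ_a = K_a γ z − 2c√K_a = 0.2519×16.8×2.9 − 2×11.5×0.5019 = 0.7279 kPa.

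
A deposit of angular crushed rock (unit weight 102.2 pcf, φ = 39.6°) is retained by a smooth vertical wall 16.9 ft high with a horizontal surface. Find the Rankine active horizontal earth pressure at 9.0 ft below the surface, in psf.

K_a = (1 − sin φ)/(1 + sin φ) = 0.2214.
σ_h = K_a γ z = 0.2214 × 102.2 × 9.0 = 203.7 psf.

204 psf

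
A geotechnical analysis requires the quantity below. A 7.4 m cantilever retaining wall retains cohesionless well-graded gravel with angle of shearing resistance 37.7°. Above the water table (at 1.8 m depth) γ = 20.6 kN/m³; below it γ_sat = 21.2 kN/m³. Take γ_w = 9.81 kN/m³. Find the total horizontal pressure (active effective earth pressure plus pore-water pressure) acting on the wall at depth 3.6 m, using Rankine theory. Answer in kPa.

K_a = (1 − sin φ)/(1 + sin φ) = 0.2411.
γ' = 21.2 − 9.81 = 11.39 kN/m³.
Effective vertical stress at 3.6 m: σ'_v = 20.6×1.8 + 11.39×1.80 = 57.58 kPa.
σ'_h = K_a σ'_v = 0.2411 × 57.58 = 13.88 kPa; u = γ_w × 1.80 = 17.66 kPa.
Total σ_h = 13.88 + 17.66 = 31.54 kPa.

31.5 kPa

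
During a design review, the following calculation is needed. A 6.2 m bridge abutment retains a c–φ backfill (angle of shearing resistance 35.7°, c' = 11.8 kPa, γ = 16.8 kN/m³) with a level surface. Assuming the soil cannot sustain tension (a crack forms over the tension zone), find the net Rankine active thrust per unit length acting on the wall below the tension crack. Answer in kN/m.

K_a = 0.2630; √K_a = 0.5128.
Tension-crack depth z_c = 2c/(γ√K_a) = 2×11.8/(16.8×0.5128) = 2.739 m.
σ_a at base = K_a γ H − 2c√K_a = 0.2630×16.8×6.2 − 2×11.8×0.5128 = 15.29 kPa.
P_a = ½ × 15.29 × (H − z_c) = 0.5×15.29×3.461 = 26.46 kN/m.

26.5 kN/m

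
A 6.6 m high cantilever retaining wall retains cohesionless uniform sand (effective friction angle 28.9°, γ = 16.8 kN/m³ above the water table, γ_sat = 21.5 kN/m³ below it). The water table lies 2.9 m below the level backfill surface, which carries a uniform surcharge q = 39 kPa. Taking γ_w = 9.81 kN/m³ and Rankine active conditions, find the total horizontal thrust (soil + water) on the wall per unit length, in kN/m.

272 kN/m

K_a = tan²(45° − φ/2) = 0.3484.
γ' = 21.5 − 9.81 = 11.69 kN/m³. h₂ = H − d_w = 3.7 m.
σ'_h: at surface K_a·q = 13.59; at WT K_a(q+γd_w) = 30.56; at base K_a(q+γd_w+γ'h₂) = 45.63 kPa.
P₁ = ½(13.59+30.56)×2.9 = 64.01; P₂ = ½(30.56+45.63)×3.7 = 140.9; P_w = ½γ_w h₂² = 67.15.
Total = 64.01+140.9+67.15 = 272.1 kN/m.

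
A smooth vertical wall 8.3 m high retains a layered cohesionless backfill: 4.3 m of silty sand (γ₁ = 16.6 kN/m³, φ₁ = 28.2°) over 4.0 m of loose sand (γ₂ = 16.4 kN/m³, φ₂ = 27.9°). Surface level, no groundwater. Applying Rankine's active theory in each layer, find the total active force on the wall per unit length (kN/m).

K_a1 = tan²(45°−28.2°/2) = 0.3582; K_a2 = tan²(45°−27.9°/2) = 0.3625.
Layer 1: σ at base = K_a1 γ₁ h₁ = 25.57 kPa; P₁ = ½×25.57×4.3 = 54.97.
Layer 2: σ_v at top = γ₁h₁ = 71.38; σ_h top = K_a2×71.38 = 25.87; σ_h base = K_a2×(71.38+16.4×4.0) = 49.65.
P₂ = ½(25.87+49.65)×4.0 = 151.0. Total P_a = 54.97+151.0 = 206.0 kN/m.

206 kN/m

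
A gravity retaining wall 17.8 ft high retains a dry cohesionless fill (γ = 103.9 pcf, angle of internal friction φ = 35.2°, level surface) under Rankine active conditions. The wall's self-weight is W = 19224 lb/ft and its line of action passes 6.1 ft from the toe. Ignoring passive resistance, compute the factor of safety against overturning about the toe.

4.47

K_a = tan²(45° − 35.2°/2) = 0.2687.
P_a = ½K_aγH² = 0.5×0.2687×103.9×17.8² = 4423 lb/ft, acting at H/3 = 5.933 ft above the base.
Overturning moment M_o = P_a × H/3 = 4423 × 5.933 = 26240.
Resisting moment M_r = W × 6.1 = 19224 × 6.1 = 117300.
FS_overturning = M_r/M_o = 117300/26240 = 4.469.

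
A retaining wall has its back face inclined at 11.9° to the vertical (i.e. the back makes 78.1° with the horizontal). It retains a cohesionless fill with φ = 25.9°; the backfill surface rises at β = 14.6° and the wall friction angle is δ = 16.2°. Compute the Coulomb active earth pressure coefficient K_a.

0.580

K_a = sin²(α+φ) / [sin²α · sin(α−δ) · (1 + √{sin(φ+δ)sin(φ−β) / (sin(α−δ)sin(α+β))})²].
With α = 78.1°, φ = 25.9°, δ = 16.2°, β = 14.6°: K_a = 0.5802.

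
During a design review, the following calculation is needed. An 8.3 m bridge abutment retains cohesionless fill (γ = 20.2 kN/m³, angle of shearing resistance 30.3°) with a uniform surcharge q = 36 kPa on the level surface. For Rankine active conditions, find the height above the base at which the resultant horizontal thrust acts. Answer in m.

K_a = 0.3293.
Triangular part P₁ = ½K_aγH² = 229.1 at H/3 = 2.767 m; rectangular part P₂ = K_a q H = 98.40 at H/2 = 4.150 m.
ȳ = (P₁·2.767 + P₂·4.150)/(P₁+P₂) = 3.182 m.

3.18 m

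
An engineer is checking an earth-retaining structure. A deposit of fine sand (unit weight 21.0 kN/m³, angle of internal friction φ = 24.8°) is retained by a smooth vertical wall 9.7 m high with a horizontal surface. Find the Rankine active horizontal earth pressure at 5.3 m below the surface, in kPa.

45.5 kPa

K_a = (1 − sin φ)/(1 + sin φ) = 0.4090.
σ_h = K_a γ z = 0.4090 × 21.0 × 5.3 = 45.52 kPa.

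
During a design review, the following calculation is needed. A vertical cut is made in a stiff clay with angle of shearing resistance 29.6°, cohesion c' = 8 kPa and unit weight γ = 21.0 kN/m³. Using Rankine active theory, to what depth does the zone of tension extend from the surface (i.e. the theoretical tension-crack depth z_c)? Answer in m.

1.31 m

K_a = tan²(45° − 29.6°/2) = 0.3387; √K_a = 0.5820.
The active pressure is zero where K_a γ z = 2c√K_a, so z_c = 2c/(γ√K_a) = 2×8/(21.0×0.5820) = 1.309 m.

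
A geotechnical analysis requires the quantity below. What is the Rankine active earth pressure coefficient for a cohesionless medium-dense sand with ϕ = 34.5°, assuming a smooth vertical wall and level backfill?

0.277

K_a = tan²(45° − φ/2) = tan²(27.75°) = 0.2768.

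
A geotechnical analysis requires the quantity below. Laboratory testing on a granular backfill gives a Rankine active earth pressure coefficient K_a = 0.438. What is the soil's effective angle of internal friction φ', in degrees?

23.0°

K_a = tan²(45° − φ/2) ⇒ 45° − φ/2 = arctan(√0.438) = 33.50°.
φ = 2(45° − 33.50°) = 23.01°.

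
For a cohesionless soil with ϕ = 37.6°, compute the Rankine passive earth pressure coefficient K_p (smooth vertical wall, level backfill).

K_p = (1 + sin φ)/(1 − sin φ) = tan²(45° + 37.6°/2) = 4.130.

4.13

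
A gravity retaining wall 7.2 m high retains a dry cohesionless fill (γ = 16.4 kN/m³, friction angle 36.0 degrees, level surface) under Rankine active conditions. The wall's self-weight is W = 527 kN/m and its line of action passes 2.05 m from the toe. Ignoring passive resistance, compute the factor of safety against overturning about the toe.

4.08

K_a = tan²(45° − 36.0°/2) = 0.2596.
P_a = ½K_aγH² = 0.5×0.2596×16.4×7.2² = 110.4 kN/m, acting at H/3 = 2.400 m above the base.
Overturning moment M_o = P_a × H/3 = 110.4 × 2.400 = 264.9.
Resisting moment M_r = W × 2.05 = 527 × 2.05 = 1080.
FS_overturning = M_r/M_o = 1080/264.9 = 4.079.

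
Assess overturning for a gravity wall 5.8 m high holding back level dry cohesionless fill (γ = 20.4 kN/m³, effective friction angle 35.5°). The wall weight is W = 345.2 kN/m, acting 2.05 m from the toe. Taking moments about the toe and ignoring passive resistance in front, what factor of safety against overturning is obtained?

4.02

K_a = tan²(45° − 35.5°/2) = 0.2653.
P_a = ½K_aγH² = 0.5×0.2653×20.4×5.8² = 91.02 kN/m, acting at H/3 = 1.933 m above the base.
Overturning moment M_o = P_a × H/3 = 91.02 × 1.933 = 176.0.
Resisting moment M_r = W × 2.05 = 345.2 × 2.05 = 707.7.
FS_overturning = M_r/M_o = 707.7/176.0 = 4.022.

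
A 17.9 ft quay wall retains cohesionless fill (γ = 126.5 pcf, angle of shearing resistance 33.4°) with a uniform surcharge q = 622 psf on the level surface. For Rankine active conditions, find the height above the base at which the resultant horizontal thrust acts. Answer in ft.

K_a = 0.2899.
Triangular part P₁ = ½K_aγH² = 5876 at H/3 = 5.967 ft; rectangular part P₂ = K_a q H = 3228 at H/2 = 8.950 ft.
ȳ = (P₁·5.967 + P₂·8.950)/(P₁+P₂) = 7.025 ft.

7.02 ft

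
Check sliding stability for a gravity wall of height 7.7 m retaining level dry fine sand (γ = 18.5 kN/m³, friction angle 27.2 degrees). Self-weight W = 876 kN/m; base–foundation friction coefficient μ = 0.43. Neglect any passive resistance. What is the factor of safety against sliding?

1.84

K_a = tan²(45° − 27.2°/2) = 0.3726.
P_a = ½K_aγH² = 0.5×0.3726×18.5×7.7² = 204.3 kN/m, acting at H/3 = 2.567 m above the base.
FS_sliding = μW / P_a = 0.43×876 / 204.3 = 1.843.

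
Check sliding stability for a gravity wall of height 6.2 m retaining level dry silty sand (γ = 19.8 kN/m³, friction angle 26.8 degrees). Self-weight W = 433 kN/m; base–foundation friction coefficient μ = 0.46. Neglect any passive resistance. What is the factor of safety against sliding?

K_a = tan²(45° − 26.8°/2) = 0.3785.
P_a = ½K_aγH² = 0.5×0.3785×19.8×6.2² = 144.0 kN/m, acting at H/3 = 2.067 m above the base.
FS_sliding = μW / P_a = 0.46×433 / 144.0 = 1.383.

1.38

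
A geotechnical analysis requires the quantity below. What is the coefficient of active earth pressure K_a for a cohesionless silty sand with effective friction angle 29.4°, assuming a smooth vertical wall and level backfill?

K_a = tan²(45° − φ/2) = tan²(30.30°) = 0.3415.

0.341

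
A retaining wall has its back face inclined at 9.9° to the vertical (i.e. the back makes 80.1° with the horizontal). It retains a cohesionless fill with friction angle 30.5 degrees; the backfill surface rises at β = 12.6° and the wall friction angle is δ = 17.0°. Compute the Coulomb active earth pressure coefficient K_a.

K_a = sin²(α+φ) / [sin²α · sin(α−δ) · (1 + √{sin(φ+δ)sin(φ−β) / (sin(α−δ)sin(α+β))})²].
With α = 80.1°, φ = 30.5°, δ = 17.0°, β = 12.6°: K_a = 0.4474.

0.447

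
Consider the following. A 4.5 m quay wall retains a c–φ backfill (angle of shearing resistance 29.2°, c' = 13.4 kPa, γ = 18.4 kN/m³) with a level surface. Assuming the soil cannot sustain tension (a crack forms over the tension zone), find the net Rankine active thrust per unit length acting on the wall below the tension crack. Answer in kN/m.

12.9 kN/m

K_a = 0.3442; √K_a = 0.5867.
Tension-crack depth z_c = 2c/(γ√K_a) = 2×13.4/(18.4×0.5867) = 2.483 m.
σ_a at base = K_a γ H − 2c√K_a = 0.3442×18.4×4.5 − 2×13.4×0.5867 = 12.78 kPa.
P_a = ½ × 12.78 × (H − z_c) = 0.5×12.78×2.017 = 12.89 kN/m.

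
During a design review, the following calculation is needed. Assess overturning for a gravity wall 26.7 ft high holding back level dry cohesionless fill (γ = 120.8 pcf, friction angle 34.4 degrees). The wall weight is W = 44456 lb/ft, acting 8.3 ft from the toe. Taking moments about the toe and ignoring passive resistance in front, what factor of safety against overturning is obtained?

3.46

K_a = tan²(45° − 34.4°/2) = 0.2780.
P_a = ½K_aγH² = 0.5×0.2780×120.8×26.7² = 11970 lb/ft, acting at H/3 = 8.900 ft above the base.
Overturning moment M_o = P_a × H/3 = 11970 × 8.900 = 106500.
Resisting moment M_r = W × 8.3 = 44456 × 8.3 = 369000.
FS_overturning = M_r/M_o = 369000/106500 = 3.464.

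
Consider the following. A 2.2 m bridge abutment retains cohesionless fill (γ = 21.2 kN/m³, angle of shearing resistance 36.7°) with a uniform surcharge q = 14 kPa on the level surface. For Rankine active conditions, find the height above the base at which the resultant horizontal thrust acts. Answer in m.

0.871 m

K_a = 0.2519.
Triangular part P₁ = ½K_aγH² = 12.92 at H/3 = 0.7333 m; rectangular part P₂ = K_a q H = 7.757 at H/2 = 1.100 m.
ȳ = (P₁·0.7333 + P₂·1.100)/(P₁+P₂) = 0.8709 m.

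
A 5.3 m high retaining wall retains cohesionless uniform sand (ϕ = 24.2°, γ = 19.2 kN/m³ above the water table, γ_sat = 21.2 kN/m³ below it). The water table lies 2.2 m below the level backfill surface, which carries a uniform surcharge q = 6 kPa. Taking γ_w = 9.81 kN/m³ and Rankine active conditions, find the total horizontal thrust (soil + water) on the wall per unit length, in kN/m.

K_a = tan²(45° − φ/2) = 0.4185.
γ' = 21.2 − 9.81 = 11.39 kN/m³. h₂ = H − d_w = 3.1 m.
σ'_h: at surface K_a·q = 2.511; at WT K_a(q+γd_w) = 20.19; at base K_a(q+γd_w+γ'h₂) = 34.97 kPa.
P₁ = ½(2.511+20.19)×2.2 = 24.97; P₂ = ½(20.19+34.97)×3.1 = 85.49; P_w = ½γ_w h₂² = 47.14.
Total = 24.97+85.49+47.14 = 157.6 kN/m.

158 kN/m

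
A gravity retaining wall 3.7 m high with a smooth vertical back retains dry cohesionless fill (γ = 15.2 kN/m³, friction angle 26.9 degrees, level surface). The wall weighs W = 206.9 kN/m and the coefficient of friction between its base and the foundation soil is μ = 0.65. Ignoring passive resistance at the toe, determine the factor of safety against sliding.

3.43

K_a = tan²(45° − 26.9°/2) = 0.3770.
P_a = ½K_aγH² = 0.5×0.3770×15.2×3.7² = 39.22 kN/m, acting at H/3 = 1.233 m above the base.
FS_sliding = μW / P_a = 0.65×206.9 / 39.22 = 3.429.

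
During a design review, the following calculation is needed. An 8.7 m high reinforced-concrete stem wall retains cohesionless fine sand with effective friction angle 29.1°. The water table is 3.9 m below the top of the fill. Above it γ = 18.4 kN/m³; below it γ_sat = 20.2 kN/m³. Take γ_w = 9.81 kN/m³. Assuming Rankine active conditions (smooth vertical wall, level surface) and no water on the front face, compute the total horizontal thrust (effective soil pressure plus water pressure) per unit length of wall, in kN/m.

K_a = tan²(45° − φ/2) = 0.3456.
γ' = 20.2 − 9.81 = 10.39 kN/m³. Depth below WT = 4.8 m.
σ'_h at WT = K_a γ d_w = 24.80 kPa; at base = 24.80 + K_a γ' × 4.8 = 42.03 kPa.
P₁ (0–3.9 m) = ½×24.80×3.9 = 48.36. P₂ (3.9–8.7 m) = ½(24.80+42.03)×4.8 = 160.4.
P_w = ½ γ_w h₂² = 0.5×9.81×4.8² = 113.0. Total = 48.36+160.4+113.0 = 321.8 kN/m.

322 kN/m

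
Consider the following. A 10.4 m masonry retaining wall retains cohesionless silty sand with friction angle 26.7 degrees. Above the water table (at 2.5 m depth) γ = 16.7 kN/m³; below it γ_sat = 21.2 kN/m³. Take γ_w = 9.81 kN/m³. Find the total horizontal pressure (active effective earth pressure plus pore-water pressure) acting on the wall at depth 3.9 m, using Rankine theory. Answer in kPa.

35.7 kPa

K_a = (1 − sin φ)/(1 + sin φ) = 0.3800.
γ' = 21.2 − 9.81 = 11.39 kN/m³.
Effective vertical stress at 3.9 m: σ'_v = 16.7×2.5 + 11.39×1.40 = 57.70 kPa.
σ'_h = K_a σ'_v = 0.3800 × 57.70 = 21.92 kPa; u = γ_w × 1.40 = 13.73 kPa.
Total σ_h = 21.92 + 13.73 = 35.66 kPa.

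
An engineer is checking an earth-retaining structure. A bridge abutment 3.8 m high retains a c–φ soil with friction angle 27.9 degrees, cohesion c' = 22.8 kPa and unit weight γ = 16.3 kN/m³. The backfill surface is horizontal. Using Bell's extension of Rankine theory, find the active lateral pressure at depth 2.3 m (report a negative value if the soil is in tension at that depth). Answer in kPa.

-13.9 kPa

K_a = (1 − sin φ)/(1 + sin φ) = 0.3625.
σ_a = K_a γ z − 2c√K_a = 0.3625×16.3×2.3 − 2×22.8×0.6020 = -13.86 kPa.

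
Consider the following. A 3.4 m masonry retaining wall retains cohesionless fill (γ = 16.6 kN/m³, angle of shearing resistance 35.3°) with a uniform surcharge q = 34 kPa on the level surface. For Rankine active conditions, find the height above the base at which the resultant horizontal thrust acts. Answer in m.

K_a = 0.2675.
Triangular part P₁ = ½K_aγH² = 25.67 at H/3 = 1.133 m; rectangular part P₂ = K_a q H = 30.93 at H/2 = 1.700 m.
ȳ = (P₁·1.133 + P₂·1.700)/(P₁+P₂) = 1.443 m.

1.44 m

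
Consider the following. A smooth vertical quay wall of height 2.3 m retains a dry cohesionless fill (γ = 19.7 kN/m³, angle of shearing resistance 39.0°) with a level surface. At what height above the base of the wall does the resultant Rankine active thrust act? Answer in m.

0.767 m

K_a = 0.2275.
The pressure distribution is triangular, so the resultant acts at H/3 above the base = 2.3/3 = 0.7667 m.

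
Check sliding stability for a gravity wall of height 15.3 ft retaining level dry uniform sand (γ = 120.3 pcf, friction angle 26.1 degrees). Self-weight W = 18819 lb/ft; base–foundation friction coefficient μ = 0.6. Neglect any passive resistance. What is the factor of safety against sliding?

K_a = tan²(45° − 26.1°/2) = 0.3889.
P_a = ½K_aγH² = 0.5×0.3889×120.3×15.3² = 5477 lb/ft, acting at H/3 = 5.100 ft above the base.
FS_sliding = μW / P_a = 0.6×18819 / 5477 = 2.062.

2.06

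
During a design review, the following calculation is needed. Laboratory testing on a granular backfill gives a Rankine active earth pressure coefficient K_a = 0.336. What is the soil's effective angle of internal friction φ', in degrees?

K_a = tan²(45° − φ/2) ⇒ 45° − φ/2 = arctan(√0.336) = 30.10°.
φ = 2(45° − 30.10°) = 29.80°.

29.8°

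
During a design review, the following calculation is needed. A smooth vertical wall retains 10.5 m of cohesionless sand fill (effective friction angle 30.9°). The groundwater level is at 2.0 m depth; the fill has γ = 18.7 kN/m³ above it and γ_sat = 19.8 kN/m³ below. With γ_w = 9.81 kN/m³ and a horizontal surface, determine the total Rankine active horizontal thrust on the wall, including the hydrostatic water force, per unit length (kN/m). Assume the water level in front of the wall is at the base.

585 kN/m

K_a = tan²(45° − φ/2) = 0.3214.
γ' = 19.8 − 9.81 = 9.990 kN/m³. Depth below WT = 8.5 m.
σ'_h at WT = K_a γ d_w = 12.02 kPa; at base = 12.02 + K_a γ' × 8.5 = 39.31 kPa.
P₁ (0–2.0 m) = ½×12.02×2.0 = 12.02. P₂ (2.0–10.5 m) = ½(12.02+39.31)×8.5 = 218.2.
P_w = ½ γ_w h₂² = 0.5×9.81×8.5² = 354.4. Total = 12.02+218.2+354.4 = 584.6 kN/m.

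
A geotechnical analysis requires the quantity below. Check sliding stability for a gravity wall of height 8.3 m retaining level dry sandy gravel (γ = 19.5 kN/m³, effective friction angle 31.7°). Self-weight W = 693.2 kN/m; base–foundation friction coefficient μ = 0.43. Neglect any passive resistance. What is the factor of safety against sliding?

K_a = tan²(45° − 31.7°/2) = 0.3111.
P_a = ½K_aγH² = 0.5×0.3111×19.5×8.3² = 208.9 kN/m, acting at H/3 = 2.767 m above the base.
FS_sliding = μW / P_a = 0.43×693.2 / 208.9 = 1.427.

1.43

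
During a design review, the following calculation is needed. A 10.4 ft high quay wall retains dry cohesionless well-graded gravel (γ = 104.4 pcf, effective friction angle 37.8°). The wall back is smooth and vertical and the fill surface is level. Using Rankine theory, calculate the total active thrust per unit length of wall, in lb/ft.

1360 lb/ft

K_a = tan²(45° − φ/2) = 0.2400.
P_a = ½ K_a γ H² = 0.5 × 0.2400 × 104.4 × 10.4² = 1355 lb/ft.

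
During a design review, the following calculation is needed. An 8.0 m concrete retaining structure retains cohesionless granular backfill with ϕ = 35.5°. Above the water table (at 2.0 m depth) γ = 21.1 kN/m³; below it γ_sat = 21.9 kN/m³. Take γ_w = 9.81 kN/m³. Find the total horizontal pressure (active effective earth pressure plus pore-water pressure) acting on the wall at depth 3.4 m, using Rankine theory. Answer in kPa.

K_a = (1 − sin φ)/(1 + sin φ) = 0.2653.
γ' = 21.9 − 9.81 = 12.09 kN/m³.
Effective vertical stress at 3.4 m: σ'_v = 21.1×2.0 + 12.09×1.40 = 59.13 kPa.
σ'_h = K_a σ'_v = 0.2653 × 59.13 = 15.68 kPa; u = γ_w × 1.40 = 13.73 kPa.
Total σ_h = 15.68 + 13.73 = 29.42 kPa.

29.4 kPa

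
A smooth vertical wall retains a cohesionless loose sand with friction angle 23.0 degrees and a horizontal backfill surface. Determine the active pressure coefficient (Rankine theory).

0.438

K_a = tan²(45° − φ/2) = tan²(33.50°) = 0.4381.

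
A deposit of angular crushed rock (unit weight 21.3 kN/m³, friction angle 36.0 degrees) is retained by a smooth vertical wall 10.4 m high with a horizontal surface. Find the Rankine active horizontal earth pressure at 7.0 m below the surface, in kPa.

38.7 kPa

K_a = (1 − sin φ)/(1 + sin φ) = 0.2596.
σ_h = K_a γ z = 0.2596 × 21.3 × 7.0 = 38.71 kPa.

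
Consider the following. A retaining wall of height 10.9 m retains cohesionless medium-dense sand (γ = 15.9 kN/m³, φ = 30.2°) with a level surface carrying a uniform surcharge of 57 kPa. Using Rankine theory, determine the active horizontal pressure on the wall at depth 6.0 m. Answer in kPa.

K_a = (1 − sin φ)/(1 + sin φ) = 0.3307.
σ_v = γz + q = 15.9 × 6.0 + 57 = 152.4 kPa.
σ_h = K_a σ_v = 0.3307 × 152.4 = 50.39 kPa.

50.4 kPa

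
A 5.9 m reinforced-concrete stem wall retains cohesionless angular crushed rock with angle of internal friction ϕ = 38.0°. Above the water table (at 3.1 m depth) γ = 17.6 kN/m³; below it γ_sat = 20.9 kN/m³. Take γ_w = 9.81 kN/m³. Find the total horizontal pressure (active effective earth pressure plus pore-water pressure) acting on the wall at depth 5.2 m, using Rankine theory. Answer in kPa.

K_a = (1 − sin φ)/(1 + sin φ) = 0.2379.
γ' = 20.9 − 9.81 = 11.09 kN/m³.
Effective vertical stress at 5.2 m: σ'_v = 17.6×3.1 + 11.09×2.10 = 77.85 kPa.
σ'_h = K_a σ'_v = 0.2379 × 77.85 = 18.52 kPa; u = γ_w × 2.10 = 20.60 kPa.
Total σ_h = 18.52 + 20.60 = 39.12 kPa.

39.1 kPa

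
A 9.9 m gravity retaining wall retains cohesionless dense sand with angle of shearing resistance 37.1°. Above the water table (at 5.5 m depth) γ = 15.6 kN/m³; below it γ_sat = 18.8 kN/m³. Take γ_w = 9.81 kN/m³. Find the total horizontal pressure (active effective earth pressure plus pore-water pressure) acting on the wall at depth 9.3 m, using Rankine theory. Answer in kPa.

67.0 kPa

K_a = (1 − sin φ)/(1 + sin φ) = 0.2475.
γ' = 18.8 − 9.81 = 8.990 kN/m³.
Effective vertical stress at 9.3 m: σ'_v = 15.6×5.5 + 8.990×3.80 = 120.0 kPa.
σ'_h = K_a σ'_v = 0.2475 × 120.0 = 29.69 kPa; u = γ_w × 3.80 = 37.28 kPa.
Total σ_h = 29.69 + 37.28 = 66.97 kPa.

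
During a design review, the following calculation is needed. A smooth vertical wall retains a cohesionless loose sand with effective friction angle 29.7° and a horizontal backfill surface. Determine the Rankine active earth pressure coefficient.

K_a = (1 − sin φ)/(1 + sin φ) = (1 − sin 29.7°)/(1 + sin 29.7°) = 0.3374.

0.337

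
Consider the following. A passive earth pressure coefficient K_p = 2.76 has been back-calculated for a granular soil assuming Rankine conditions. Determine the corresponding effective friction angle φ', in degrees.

27.9°

K_p = (1+sin φ)/(1−sin φ) ⇒ sin φ = (K_p − 1)/(K_p + 1) = 0.4681.
φ = arcsin(0.4681) = 27.91°.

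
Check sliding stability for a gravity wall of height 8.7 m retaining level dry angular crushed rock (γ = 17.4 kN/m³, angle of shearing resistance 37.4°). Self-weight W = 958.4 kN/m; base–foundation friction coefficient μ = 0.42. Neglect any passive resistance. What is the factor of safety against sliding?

K_a = tan²(45° − 37.4°/2) = 0.2443.
P_a = ½K_aγH² = 0.5×0.2443×17.4×8.7² = 160.8 kN/m, acting at H/3 = 2.900 m above the base.
FS_sliding = μW / P_a = 0.42×958.4 / 160.8 = 2.503.

2.50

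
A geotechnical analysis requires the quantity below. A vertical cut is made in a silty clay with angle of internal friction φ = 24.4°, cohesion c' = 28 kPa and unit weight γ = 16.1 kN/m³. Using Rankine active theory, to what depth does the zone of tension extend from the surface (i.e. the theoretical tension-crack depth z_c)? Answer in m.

K_a = tan²(45° − 24.4°/2) = 0.4153; √K_a = 0.6445.
The active pressure is zero where K_a γ z = 2c√K_a, so z_c = 2c/(γ√K_a) = 2×28/(16.1×0.6445) = 5.397 m.

5.40 m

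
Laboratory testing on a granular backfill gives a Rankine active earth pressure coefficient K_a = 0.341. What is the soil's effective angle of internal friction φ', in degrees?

K_a = tan²(45° − φ/2) ⇒ 45° − φ/2 = arctan(√0.341) = 30.28°.
φ = 2(45° − 30.28°) = 29.43°.

29.4°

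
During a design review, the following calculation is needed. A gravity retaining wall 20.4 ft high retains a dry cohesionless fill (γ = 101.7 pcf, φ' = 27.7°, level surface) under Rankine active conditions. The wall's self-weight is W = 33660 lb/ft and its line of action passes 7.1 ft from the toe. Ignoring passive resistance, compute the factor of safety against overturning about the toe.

4.55

K_a = tan²(45° − 27.7°/2) = 0.3653.
P_a = ½K_aγH² = 0.5×0.3653×101.7×20.4² = 7731 lb/ft, acting at H/3 = 6.800 ft above the base.
Overturning moment M_o = P_a × H/3 = 7731 × 6.800 = 52570.
Resisting moment M_r = W × 7.1 = 33660 × 7.1 = 239000.
FS_overturning = M_r/M_o = 239000/52570 = 4.546.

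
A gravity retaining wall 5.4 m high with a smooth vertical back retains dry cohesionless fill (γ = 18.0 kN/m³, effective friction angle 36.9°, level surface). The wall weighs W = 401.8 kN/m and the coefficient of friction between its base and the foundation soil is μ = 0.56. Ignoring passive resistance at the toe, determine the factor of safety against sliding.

K_a = tan²(45° − 36.9°/2) = 0.2497.
P_a = ½K_aγH² = 0.5×0.2497×18.0×5.4² = 65.52 kN/m, acting at H/3 = 1.800 m above the base.
FS_sliding = μW / P_a = 0.56×401.8 / 65.52 = 3.434.

3.43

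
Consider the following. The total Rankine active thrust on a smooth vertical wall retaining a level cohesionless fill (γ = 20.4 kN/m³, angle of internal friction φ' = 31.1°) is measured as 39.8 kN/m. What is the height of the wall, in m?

K_a = 0.3188. P_a = ½ K_a γ H² ⇒ H = √(2P_a/(K_a γ)).
H = √(2×39.8/(0.3188×20.4)) = 3.499 m.

3.50 m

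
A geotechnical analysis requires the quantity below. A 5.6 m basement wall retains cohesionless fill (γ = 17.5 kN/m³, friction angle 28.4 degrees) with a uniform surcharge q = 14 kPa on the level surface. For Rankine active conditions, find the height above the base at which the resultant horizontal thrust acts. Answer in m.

K_a = 0.3554.
Triangular part P₁ = ½K_aγH² = 97.51 at H/3 = 1.867 m; rectangular part P₂ = K_a q H = 27.86 at H/2 = 2.800 m.
ȳ = (P₁·1.867 + P₂·2.800)/(P₁+P₂) = 2.074 m.

2.07 m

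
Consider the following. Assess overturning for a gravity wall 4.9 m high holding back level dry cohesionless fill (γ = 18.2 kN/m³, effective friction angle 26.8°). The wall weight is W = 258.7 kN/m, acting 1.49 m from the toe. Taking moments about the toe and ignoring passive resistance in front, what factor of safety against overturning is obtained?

K_a = tan²(45° − 26.8°/2) = 0.3785.
P_a = ½K_aγH² = 0.5×0.3785×18.2×4.9² = 82.69 kN/m, acting at H/3 = 1.633 m above the base.
Overturning moment M_o = P_a × H/3 = 82.69 × 1.633 = 135.1.
Resisting moment M_r = W × 1.49 = 258.7 × 1.49 = 385.5.
FS_overturning = M_r/M_o = 385.5/135.1 = 2.854.

2.85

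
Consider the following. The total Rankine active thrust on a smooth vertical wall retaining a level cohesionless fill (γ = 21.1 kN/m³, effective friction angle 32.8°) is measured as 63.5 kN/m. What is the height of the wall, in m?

K_a = 0.2973. P_a = ½ K_a γ H² ⇒ H = √(2P_a/(K_a γ)).
H = √(2×63.5/(0.2973×21.1)) = 4.500 m.

4.50 m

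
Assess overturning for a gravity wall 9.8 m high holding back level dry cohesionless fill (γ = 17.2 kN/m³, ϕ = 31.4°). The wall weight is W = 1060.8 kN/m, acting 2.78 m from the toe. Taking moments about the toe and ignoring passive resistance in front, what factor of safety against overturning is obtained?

3.47

K_a = tan²(45° − 31.4°/2) = 0.3149.
P_a = ½K_aγH² = 0.5×0.3149×17.2×9.8² = 260.1 kN/m, acting at H/3 = 3.267 m above the base.
Overturning moment M_o = P_a × H/3 = 260.1 × 3.267 = 849.7.
Resisting moment M_r = W × 2.78 = 1060.8 × 2.78 = 2949.
FS_overturning = M_r/M_o = 2949/849.7 = 3.471.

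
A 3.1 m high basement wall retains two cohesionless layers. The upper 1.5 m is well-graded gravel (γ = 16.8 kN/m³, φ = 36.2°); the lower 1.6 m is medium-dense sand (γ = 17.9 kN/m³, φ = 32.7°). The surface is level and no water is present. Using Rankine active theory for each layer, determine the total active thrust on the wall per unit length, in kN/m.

23.7 kN/m

K_a1 = tan²(45°−36.2°/2) = 0.2574; K_a2 = tan²(45°−32.7°/2) = 0.2985.
Layer 1: σ at base = K_a1 γ₁ h₁ = 6.486 kPa; P₁ = ½×6.486×1.5 = 4.865.
Layer 2: σ_v at top = γ₁h₁ = 25.20; σ_h top = K_a2×25.20 = 7.522; σ_h base = K_a2×(25.20+17.9×1.6) = 16.07.
P₂ = ½(7.522+16.07)×1.6 = 18.87. Total P_a = 4.865+18.87 = 23.74 kN/m.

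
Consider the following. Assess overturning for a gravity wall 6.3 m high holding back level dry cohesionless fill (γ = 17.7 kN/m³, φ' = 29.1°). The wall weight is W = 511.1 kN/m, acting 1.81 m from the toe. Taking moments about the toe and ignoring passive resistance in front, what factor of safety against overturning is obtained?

K_a = tan²(45° − 29.1°/2) = 0.3456.
P_a = ½K_aγH² = 0.5×0.3456×17.7×6.3² = 121.4 kN/m, acting at H/3 = 2.100 m above the base.
Overturning moment M_o = P_a × H/3 = 121.4 × 2.100 = 254.9.
Resisting moment M_r = W × 1.81 = 511.1 × 1.81 = 925.1.
FS_overturning = M_r/M_o = 925.1/254.9 = 3.629.

3.63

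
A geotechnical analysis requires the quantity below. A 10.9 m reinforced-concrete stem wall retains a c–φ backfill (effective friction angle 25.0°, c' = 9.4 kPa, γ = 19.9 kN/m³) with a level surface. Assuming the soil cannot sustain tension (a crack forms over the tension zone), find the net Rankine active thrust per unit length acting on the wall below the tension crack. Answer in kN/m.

K_a = 0.4059; √K_a = 0.6371.
Tension-crack depth z_c = 2c/(γ√K_a) = 2×9.4/(19.9×0.6371) = 1.483 m.
σ_a at base = K_a γ H − 2c√K_a = 0.4059×19.9×10.9 − 2×9.4×0.6371 = 76.06 kPa.
P_a = ½ × 76.06 × (H − z_c) = 0.5×76.06×9.417 = 358.1 kN/m.

358 kN/m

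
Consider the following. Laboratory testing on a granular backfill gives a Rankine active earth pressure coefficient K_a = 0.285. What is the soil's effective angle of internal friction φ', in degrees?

K_a = tan²(45° − φ/2) ⇒ 45° − φ/2 = arctan(√0.285) = 28.10°.
φ = 2(45° − 28.10°) = 33.81°.

33.8°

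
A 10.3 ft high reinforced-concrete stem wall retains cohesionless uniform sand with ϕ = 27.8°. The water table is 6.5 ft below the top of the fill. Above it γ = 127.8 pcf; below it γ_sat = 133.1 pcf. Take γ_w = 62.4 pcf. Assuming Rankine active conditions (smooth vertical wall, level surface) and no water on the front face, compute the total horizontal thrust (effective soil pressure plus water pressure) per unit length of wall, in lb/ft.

2770 lb/ft

K_a = tan²(45° − φ/2) = 0.3639.
γ' = 133.1 − 62.4 = 70.70 pcf. Depth below WT = 3.8 ft.
σ'_h at WT = K_a γ d_w = 302.3 psf; at base = 302.3 + K_a γ' × 3.8 = 400.1 psf.
P₁ (0–6.5 ft) = ½×302.3×6.5 = 982.4. P₂ (6.5–10.3 ft) = ½(302.3+400.1)×3.8 = 1334.
P_w = ½ γ_w h₂² = 0.5×62.4×3.8² = 450.5. Total = 982.4+1334+450.5 = 2767 lb/ft.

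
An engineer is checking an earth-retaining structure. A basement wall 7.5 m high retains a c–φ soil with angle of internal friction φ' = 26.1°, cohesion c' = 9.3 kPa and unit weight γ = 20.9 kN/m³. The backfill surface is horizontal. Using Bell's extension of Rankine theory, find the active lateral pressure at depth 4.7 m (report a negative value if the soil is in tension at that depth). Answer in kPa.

K_a = (1 − sin φ)/(1 + sin φ) = 0.3889.
σ_a = K_a γ z − 2c√K_a = 0.3889×20.9×4.7 − 2×9.3×0.6237 = 26.61 kPa.

26.6 kPa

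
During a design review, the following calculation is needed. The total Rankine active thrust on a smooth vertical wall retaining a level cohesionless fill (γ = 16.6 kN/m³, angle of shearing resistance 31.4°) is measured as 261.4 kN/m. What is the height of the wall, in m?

K_a = 0.3149. P_a = ½ K_a γ H² ⇒ H = √(2P_a/(K_a γ)).
H = √(2×261.4/(0.3149×16.6)) = 10.00 m.

10.0 m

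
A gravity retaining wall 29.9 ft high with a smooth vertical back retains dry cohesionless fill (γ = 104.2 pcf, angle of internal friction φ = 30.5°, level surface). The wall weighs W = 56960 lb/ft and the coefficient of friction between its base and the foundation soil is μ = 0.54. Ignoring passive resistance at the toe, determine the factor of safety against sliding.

2.02

K_a = tan²(45° − 30.5°/2) = 0.3267.
P_a = ½K_aγH² = 0.5×0.3267×104.2×29.9² = 15220 lb/ft, acting at H/3 = 9.967 ft above the base.
FS_sliding = μW / P_a = 0.54×56960 / 15220 = 2.022.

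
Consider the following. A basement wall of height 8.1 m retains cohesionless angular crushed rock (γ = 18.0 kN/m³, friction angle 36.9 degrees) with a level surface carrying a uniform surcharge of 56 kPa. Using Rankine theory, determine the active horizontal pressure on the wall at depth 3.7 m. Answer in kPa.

30.6 kPa

K_a = (1 − sin φ)/(1 + sin φ) = 0.2497.
σ_v = γz + q = 18.0 × 3.7 + 56 = 122.6 kPa.
σ_h = K_a σ_v = 0.2497 × 122.6 = 30.61 kPa.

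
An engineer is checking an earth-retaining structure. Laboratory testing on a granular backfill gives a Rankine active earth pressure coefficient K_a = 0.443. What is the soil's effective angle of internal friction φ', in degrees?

K_a = tan²(45° − φ/2) ⇒ 45° − φ/2 = arctan(√0.443) = 33.65°.
φ = 2(45° − 33.65°) = 22.71°.

22.7°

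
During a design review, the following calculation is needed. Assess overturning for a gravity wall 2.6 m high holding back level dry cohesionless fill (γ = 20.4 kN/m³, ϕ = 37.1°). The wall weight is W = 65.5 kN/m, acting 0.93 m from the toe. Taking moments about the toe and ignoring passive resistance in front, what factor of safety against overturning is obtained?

K_a = tan²(45° − 37.1°/2) = 0.2475.
P_a = ½K_aγH² = 0.5×0.2475×20.4×2.6² = 17.07 kN/m, acting at H/3 = 0.8667 m above the base.
Overturning moment M_o = P_a × H/3 = 17.07 × 0.8667 = 14.79.
Resisting moment M_r = W × 0.93 = 65.5 × 0.93 = 60.92.
FS_overturning = M_r/M_o = 60.92/14.79 = 4.119.

4.12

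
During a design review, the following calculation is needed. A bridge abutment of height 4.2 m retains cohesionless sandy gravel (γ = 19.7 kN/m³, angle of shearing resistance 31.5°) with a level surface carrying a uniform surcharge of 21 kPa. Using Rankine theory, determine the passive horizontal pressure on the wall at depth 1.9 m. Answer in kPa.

186 kPa

K_p = (1 + sin φ)/(1 − sin φ) = 3.188.
σ_v = γz + q = 19.7 × 1.9 + 21 = 58.43 kPa.
σ_h = K_p σ_v = 3.188 × 58.43 = 186.3 kPa.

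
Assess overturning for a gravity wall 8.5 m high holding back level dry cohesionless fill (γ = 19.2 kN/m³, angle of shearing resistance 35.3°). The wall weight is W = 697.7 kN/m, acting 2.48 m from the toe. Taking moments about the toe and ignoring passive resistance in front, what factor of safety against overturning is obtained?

K_a = tan²(45° − 35.3°/2) = 0.2675.
P_a = ½K_aγH² = 0.5×0.2675×19.2×8.5² = 185.6 kN/m, acting at H/3 = 2.833 m above the base.
Overturning moment M_o = P_a × H/3 = 185.6 × 2.833 = 525.8.
Resisting moment M_r = W × 2.48 = 697.7 × 2.48 = 1730.
FS_overturning = M_r/M_o = 1730/525.8 = 3.291.

3.29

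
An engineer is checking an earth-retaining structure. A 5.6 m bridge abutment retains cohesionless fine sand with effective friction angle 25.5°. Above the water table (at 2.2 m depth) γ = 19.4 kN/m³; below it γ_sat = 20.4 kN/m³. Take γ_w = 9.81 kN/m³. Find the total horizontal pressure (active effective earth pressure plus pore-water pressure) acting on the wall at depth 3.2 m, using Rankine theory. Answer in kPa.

K_a = (1 − sin φ)/(1 + sin φ) = 0.3981.
γ' = 20.4 − 9.81 = 10.59 kN/m³.
Effective vertical stress at 3.2 m: σ'_v = 19.4×2.2 + 10.59×1.00 = 53.27 kPa.
σ'_h = K_a σ'_v = 0.3981 × 53.27 = 21.21 kPa; u = γ_w × 1.00 = 9.810 kPa.
Total σ_h = 21.21 + 9.810 = 31.02 kPa.

31.0 kPa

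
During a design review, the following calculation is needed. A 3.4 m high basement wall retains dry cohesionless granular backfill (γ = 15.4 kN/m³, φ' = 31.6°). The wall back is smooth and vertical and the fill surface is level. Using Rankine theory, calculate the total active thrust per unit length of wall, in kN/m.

27.8 kN/m

K_a = tan²(45° − φ/2) = 0.3123.
P_a = ½ K_a γ H² = 0.5 × 0.3123 × 15.4 × 3.4² = 27.80 kN/m.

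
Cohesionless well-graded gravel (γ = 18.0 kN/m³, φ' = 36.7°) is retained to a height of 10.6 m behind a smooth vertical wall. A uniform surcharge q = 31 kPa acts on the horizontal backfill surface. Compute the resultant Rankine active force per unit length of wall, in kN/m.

337 kN/m

K_a = tan²(45° − φ/2) = 0.2519.
Soil triangle: ½ K_a γ H² = 0.5×0.2519×18.0×10.6² = 254.7 kN/m.
Surcharge rectangle: K_a q H = 0.2519×31×10.6 = 82.76 kN/m.
Total = 254.7 + 82.76 = 337.4 kN/m.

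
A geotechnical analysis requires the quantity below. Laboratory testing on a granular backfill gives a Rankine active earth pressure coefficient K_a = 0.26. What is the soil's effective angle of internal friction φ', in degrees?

36.0°

K_a = tan²(45° − φ/2) ⇒ 45° − φ/2 = arctan(√0.26) = 27.02°.
φ = 2(45° − 27.02°) = 35.97°.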